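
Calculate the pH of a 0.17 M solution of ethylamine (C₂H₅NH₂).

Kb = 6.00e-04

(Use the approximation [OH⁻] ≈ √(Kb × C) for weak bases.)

[OH⁻] = √(Kb × C) = √(6.00e-04 × 0.17) = 1.0100e-02. pOH = 2.00, pH = 14 - pOH

pH = 12.00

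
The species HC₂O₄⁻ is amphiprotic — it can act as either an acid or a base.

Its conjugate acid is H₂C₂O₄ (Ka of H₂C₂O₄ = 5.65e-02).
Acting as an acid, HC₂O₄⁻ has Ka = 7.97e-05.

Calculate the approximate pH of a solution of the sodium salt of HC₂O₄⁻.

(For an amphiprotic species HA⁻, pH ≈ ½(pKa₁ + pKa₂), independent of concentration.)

pKa₁ = -log(5.65e-02) = 1.25; pKa₂ = -log(7.97e-05) = 4.10. For an amphiprotic species, pH ≈ ½(pKa₁ + pKa₂) = ½(1.25 + 4.10) = 2.67.

pH = 2.67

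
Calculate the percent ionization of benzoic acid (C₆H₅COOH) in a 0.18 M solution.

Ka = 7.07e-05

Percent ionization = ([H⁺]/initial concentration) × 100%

Using Ka equilibrium: x² + Ka×x - Ka×C = 0. Solving: [H⁺] = 3.5322e-03. Percent = (3.5322e-03/0.18) × 100

Percent ionization = 1.96%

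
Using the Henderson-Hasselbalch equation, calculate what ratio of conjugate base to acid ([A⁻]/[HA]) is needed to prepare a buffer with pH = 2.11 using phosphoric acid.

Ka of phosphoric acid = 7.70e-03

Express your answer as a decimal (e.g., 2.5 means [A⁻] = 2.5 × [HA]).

pKa = -log(7.70e-03) = 2.1135. pH = pKa + log([A⁻]/[HA]), so log([A⁻]/[HA]) = pH − pKa = 2.11 − 2.1135 = -0.0035. [A⁻]/[HA] = 10^(-0.0035) = 0.992

[A⁻]/[HA] = 0.992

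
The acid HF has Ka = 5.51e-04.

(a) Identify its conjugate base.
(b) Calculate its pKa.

(a) The conjugate base is formed by removing one H⁺ from HF, giving F⁻. (b) pKa = -log(Ka) = -log(5.51e-04) = 3.26.

Conjugate base: F⁻; pK_a = 3.26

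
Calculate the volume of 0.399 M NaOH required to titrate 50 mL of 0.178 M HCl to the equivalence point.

At equivalence: moles acid = moles base. moles HCl = 0.178 × 50/1000 = 0.0089 mol. V_base = moles / 0.399 × 1000 = 22.3 mL.

V_{base} = 22.3 mL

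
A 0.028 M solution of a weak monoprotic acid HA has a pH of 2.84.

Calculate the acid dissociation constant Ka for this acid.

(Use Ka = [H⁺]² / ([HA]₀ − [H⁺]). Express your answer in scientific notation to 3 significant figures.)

[H⁺] = 10^(−pH) = 10^(−2.84) = 1.445e-03 M. For HA ⇌ H⁺ + A⁻, Ka = [H⁺][A⁻]/[HA] = [H⁺]² / ([HA]₀ − [H⁺]) = (1.445e-03)² / (0.028 − 1.445e-03) = 7.87e-05.

K_a = 7.87e-05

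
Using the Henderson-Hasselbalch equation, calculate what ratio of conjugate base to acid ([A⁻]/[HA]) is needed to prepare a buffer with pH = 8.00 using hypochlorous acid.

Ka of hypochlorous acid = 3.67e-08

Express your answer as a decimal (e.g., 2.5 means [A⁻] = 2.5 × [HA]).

pKa = -log(3.67e-08) = 7.4353. pH = pKa + log([A⁻]/[HA]), so log([A⁻]/[HA]) = pH − pKa = 8.00 − 7.4353 = 0.5647. [A⁻]/[HA] = 10^(0.5647) = 3.67

[A⁻]/[HA] = 3.67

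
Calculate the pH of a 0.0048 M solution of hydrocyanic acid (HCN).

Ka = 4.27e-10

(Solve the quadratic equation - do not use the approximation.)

x² + Ka×x - Ka×C = 0. Using quadratic formula: [H⁺] = 1.4314e-06

pH = 5.84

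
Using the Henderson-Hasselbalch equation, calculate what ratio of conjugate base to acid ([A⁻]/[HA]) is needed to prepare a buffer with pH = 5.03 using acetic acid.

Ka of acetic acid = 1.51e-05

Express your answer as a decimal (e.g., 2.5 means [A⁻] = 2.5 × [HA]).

pKa = -log(1.51e-05) = 4.8210. pH = pKa + log([A⁻]/[HA]), so log([A⁻]/[HA]) = pH − pKa = 5.03 − 4.8210 = 0.2090. [A⁻]/[HA] = 10^(0.2090) = 1.62

[A⁻]/[HA] = 1.62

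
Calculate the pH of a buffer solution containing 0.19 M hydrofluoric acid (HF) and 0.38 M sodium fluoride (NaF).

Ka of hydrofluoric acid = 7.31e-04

pKa = -log(7.31e-04) = 3.14. pH = pKa + log([A⁻]/[HA]) = 3.14 + log(0.38/0.19)

pH = 3.44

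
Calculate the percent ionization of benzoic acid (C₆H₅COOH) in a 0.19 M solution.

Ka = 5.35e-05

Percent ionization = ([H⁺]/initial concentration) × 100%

Using Ka equilibrium: x² + Ka×x - Ka×C = 0. Solving: [H⁺] = 3.1616e-03. Percent = (3.1616e-03/0.19) × 100

Percent ionization = 1.66%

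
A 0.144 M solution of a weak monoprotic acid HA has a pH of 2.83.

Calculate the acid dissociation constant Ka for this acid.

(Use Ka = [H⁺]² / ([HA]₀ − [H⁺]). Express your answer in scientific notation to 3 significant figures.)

[H⁺] = 10^(−pH) = 10^(−2.83) = 1.479e-03 M. For HA ⇌ H⁺ + A⁻, Ka = [H⁺][A⁻]/[HA] = [H⁺]² / ([HA]₀ − [H⁺]) = (1.479e-03)² / (0.144 − 1.479e-03) = 1.54e-05.

K_a = 1.54e-05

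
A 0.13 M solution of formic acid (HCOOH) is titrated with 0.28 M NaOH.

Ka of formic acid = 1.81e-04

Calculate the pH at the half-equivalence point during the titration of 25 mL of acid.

At half-equivalence [HA] = [A⁻], so Henderson-Hasselbalch gives pH = pKa = -log(1.81e-04) = 3.74.

pH = pKa = 3.74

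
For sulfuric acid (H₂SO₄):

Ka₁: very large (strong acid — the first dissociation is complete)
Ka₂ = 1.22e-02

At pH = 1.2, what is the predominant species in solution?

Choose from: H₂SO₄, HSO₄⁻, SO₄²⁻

The first dissociation is complete, so H₂SO₄ itself is never the predominant species in water; pKa₂ = -log(1.22e-02) = 1.91. For a polyprotic acid the predominant species crosses at each pKa: below pKa_n the protonated form dominates, above it the deprotonated form does. At pH = 1.2, the predominant species is HSO₄⁻.

HSO₄⁻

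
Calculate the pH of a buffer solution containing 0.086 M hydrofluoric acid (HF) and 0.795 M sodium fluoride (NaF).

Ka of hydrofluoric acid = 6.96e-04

pKa = -log(6.96e-04) = 3.16. pH = pKa + log([A⁻]/[HA]) = 3.16 + log(0.795/0.086)

pH = 4.12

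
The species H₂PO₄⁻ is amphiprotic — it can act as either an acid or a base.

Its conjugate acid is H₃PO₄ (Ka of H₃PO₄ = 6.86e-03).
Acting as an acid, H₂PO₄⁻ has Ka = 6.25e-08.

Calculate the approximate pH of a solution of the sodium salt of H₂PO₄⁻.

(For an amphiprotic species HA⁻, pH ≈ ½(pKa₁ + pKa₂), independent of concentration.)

pKa₁ = -log(6.86e-03) = 2.16; pKa₂ = -log(6.25e-08) = 7.20. For an amphiprotic species, pH ≈ ½(pKa₁ + pKa₂) = ½(2.16 + 7.20) = 4.68.

pH = 4.68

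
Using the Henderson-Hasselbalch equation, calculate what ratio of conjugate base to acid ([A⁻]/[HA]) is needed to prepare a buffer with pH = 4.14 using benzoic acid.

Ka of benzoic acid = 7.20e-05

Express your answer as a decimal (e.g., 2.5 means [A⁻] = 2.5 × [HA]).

pKa = -log(7.20e-05) = 4.1427. pH = pKa + log([A⁻]/[HA]), so log([A⁻]/[HA]) = pH − pKa = 4.14 − 4.1427 = -0.0027. [A⁻]/[HA] = 10^(-0.0027) = 0.994

[A⁻]/[HA] = 0.994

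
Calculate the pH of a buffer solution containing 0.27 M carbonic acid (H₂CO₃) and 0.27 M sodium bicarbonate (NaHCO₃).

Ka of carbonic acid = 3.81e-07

pKa = -log(3.81e-07) = 6.42. pH = pKa + log([A⁻]/[HA]) = 6.42 + log(0.27/0.27)

pH = 6.42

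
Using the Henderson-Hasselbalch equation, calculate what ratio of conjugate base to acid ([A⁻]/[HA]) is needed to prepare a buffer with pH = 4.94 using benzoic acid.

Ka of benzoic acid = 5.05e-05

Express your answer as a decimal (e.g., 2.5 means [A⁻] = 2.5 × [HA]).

pKa = -log(5.05e-05) = 4.2967. pH = pKa + log([A⁻]/[HA]), so log([A⁻]/[HA]) = pH − pKa = 4.94 − 4.2967 = 0.6433. [A⁻]/[HA] = 10^(0.6433) = 4.40

[A⁻]/[HA] = 4.40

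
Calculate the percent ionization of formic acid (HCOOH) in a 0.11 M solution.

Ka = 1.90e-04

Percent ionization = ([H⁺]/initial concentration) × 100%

Using Ka equilibrium: x² + Ka×x - Ka×C = 0. Solving: [H⁺] = 4.4776e-03. Percent = (4.4776e-03/0.11) × 100

Percent ionization = 4.07%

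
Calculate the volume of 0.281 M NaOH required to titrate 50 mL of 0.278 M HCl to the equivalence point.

At equivalence: moles acid = moles base. moles HCl = 0.278 × 50/1000 = 0.0139 mol. V_base = moles / 0.281 × 1000 = 49.5 mL.

V_{base} = 49.5 mL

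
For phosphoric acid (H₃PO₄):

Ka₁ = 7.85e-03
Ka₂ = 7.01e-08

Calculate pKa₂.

pKa₂ = -log(Ka₂) = -log(7.01e-08) = 7.15.

pK_{a2} = 7.15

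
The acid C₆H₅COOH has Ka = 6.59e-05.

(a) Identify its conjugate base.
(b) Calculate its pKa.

(a) The conjugate base is formed by removing one H⁺ from C₆H₅COOH, giving C₆H₅COO⁻. (b) pKa = -log(Ka) = -log(6.59e-05) = 4.18.

Conjugate base: C₆H₅COO⁻; pK_a = 4.18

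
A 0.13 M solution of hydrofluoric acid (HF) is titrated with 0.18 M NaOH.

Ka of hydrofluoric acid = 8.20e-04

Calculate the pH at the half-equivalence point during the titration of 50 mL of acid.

At half-equivalence [HA] = [A⁻], so Henderson-Hasselbalch gives pH = pKa = -log(8.20e-04) = 3.09.

pH = pKa = 3.09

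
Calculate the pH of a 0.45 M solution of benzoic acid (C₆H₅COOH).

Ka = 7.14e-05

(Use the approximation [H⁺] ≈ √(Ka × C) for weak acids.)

[H⁺] = √(Ka × C) = √(7.14e-05 × 0.45) = 5.6683e-03. pH = -log(5.6683e-03)

pH = 2.25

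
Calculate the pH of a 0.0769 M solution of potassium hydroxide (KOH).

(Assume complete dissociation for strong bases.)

[OH⁻] = 0.0769 M for strong base. pOH = -log[OH⁻] = 1.11, pH = 14 - pOH

pH = 12.89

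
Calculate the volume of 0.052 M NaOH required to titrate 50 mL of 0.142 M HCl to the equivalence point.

At equivalence: moles acid = moles base. moles HCl = 0.142 × 50/1000 = 0.0071 mol. V_base = moles / 0.052 × 1000 = 136.5 mL.

V_{base} = 136.5 mL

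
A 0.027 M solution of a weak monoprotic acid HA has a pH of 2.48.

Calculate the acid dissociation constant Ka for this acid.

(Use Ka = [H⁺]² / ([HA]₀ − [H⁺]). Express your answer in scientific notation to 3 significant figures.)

[H⁺] = 10^(−pH) = 10^(−2.48) = 3.311e-03 M. For HA ⇌ H⁺ + A⁻, Ka = [H⁺][A⁻]/[HA] = [H⁺]² / ([HA]₀ − [H⁺]) = (3.311e-03)² / (0.027 − 3.311e-03) = 4.63e-04.

K_a = 4.63e-04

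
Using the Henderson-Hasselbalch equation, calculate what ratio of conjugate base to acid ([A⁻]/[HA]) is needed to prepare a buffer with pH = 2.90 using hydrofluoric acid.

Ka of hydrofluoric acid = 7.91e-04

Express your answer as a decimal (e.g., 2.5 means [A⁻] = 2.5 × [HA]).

pKa = -log(7.91e-04) = 3.1018. pH = pKa + log([A⁻]/[HA]), so log([A⁻]/[HA]) = pH − pKa = 2.90 − 3.1018 = -0.2018. [A⁻]/[HA] = 10^(-0.2018) = 0.628

[A⁻]/[HA] = 0.628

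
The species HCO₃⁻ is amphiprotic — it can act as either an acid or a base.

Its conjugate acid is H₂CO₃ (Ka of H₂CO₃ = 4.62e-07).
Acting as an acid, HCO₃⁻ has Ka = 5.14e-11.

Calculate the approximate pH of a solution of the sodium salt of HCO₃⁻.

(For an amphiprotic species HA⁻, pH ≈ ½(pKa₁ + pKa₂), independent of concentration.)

pKa₁ = -log(4.62e-07) = 6.34; pKa₂ = -log(5.14e-11) = 10.29. For an amphiprotic species, pH ≈ ½(pKa₁ + pKa₂) = ½(6.34 + 10.29) = 8.31.

pH = 8.31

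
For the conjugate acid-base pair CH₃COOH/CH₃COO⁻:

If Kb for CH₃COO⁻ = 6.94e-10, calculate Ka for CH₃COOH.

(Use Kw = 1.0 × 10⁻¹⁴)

For a conjugate pair Ka × Kb = Kw, so Ka = Kw/Kb = 1.0 × 10⁻¹⁴ / 6.94e-10 = 1.44e-05.

K_a = 1.44e-05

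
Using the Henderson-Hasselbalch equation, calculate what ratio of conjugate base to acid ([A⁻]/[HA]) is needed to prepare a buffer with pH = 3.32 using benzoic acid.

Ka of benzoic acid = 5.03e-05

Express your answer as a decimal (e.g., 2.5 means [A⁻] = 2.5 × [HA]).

pKa = -log(5.03e-05) = 4.2984. pH = pKa + log([A⁻]/[HA]), so log([A⁻]/[HA]) = pH − pKa = 3.32 − 4.2984 = -0.9784. [A⁻]/[HA] = 10^(-0.9784) = 0.105

[A⁻]/[HA] = 0.105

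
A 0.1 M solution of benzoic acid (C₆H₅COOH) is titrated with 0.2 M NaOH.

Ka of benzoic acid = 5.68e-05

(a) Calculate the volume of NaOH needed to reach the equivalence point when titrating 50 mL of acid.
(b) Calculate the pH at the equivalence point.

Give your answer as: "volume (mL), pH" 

moles acid = 0.1 × 50/1000 = 0.005 mol; V_base = moles/0.2 × 1000 = 25.0 mL. At equivalence only the conjugate base is present: [A⁻] = 0.005/0.075 = 6.6667e-02 M. Kb = Kw/Ka = 1.76e-10; [OH⁻] = √(Kb × [A⁻]) = 3.4259e-06; pOH = 5.47; pH = 14 - pOH = 8.53.

V = 25.0 mL, pH = 8.53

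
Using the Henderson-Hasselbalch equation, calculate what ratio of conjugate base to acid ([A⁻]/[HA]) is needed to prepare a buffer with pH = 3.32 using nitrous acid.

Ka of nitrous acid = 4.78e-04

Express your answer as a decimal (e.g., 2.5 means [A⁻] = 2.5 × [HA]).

pKa = -log(4.78e-04) = 3.3206. pH = pKa + log([A⁻]/[HA]), so log([A⁻]/[HA]) = pH − pKa = 3.32 − 3.3206 = -0.0006. [A⁻]/[HA] = 10^(-0.0006) = 0.999

[A⁻]/[HA] = 0.999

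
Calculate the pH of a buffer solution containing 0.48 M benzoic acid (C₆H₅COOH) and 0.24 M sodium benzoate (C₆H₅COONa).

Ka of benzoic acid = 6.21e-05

pKa = -log(6.21e-05) = 4.21. pH = pKa + log([A⁻]/[HA]) = 4.21 + log(0.24/0.48)

pH = 3.91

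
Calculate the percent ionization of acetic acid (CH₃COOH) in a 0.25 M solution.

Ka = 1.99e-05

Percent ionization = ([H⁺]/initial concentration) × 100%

Using Ka equilibrium: x² + Ka×x - Ka×C = 0. Solving: [H⁺] = 2.2205e-03. Percent = (2.2205e-03/0.25) × 100

Percent ionization = 0.888%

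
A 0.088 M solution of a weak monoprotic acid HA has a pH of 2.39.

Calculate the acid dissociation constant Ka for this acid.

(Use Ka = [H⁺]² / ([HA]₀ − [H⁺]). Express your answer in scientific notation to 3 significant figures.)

[H⁺] = 10^(−pH) = 10^(−2.39) = 4.074e-03 M. For HA ⇌ H⁺ + A⁻, Ka = [H⁺][A⁻]/[HA] = [H⁺]² / ([HA]₀ − [H⁺]) = (4.074e-03)² / (0.088 − 4.074e-03) = 1.98e-04.

K_a = 1.98e-04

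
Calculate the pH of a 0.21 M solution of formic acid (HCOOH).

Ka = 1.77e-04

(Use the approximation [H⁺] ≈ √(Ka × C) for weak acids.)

[H⁺] = √(Ka × C) = √(1.77e-04 × 0.21) = 6.0967e-03. pH = -log(6.0967e-03)

pH = 2.21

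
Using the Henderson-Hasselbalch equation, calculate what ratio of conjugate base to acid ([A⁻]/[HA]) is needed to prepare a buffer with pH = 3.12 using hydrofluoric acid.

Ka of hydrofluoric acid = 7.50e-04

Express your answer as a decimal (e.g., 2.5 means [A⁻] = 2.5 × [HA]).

pKa = -log(7.50e-04) = 3.1249. pH = pKa + log([A⁻]/[HA]), so log([A⁻]/[HA]) = pH − pKa = 3.12 − 3.1249 = -0.0049. [A⁻]/[HA] = 10^(-0.0049) = 0.989

[A⁻]/[HA] = 0.989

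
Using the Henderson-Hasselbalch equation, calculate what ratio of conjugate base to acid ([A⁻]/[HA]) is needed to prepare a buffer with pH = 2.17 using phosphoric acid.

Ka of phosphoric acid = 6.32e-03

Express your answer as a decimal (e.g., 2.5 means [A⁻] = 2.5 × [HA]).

pKa = -log(6.32e-03) = 2.1993. pH = pKa + log([A⁻]/[HA]), so log([A⁻]/[HA]) = pH − pKa = 2.17 − 2.1993 = -0.0293. [A⁻]/[HA] = 10^(-0.0293) = 0.935

[A⁻]/[HA] = 0.935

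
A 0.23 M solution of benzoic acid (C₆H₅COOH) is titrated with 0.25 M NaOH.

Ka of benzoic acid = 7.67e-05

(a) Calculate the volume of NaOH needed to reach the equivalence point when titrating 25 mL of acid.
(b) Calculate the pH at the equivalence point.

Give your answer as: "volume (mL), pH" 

moles acid = 0.23 × 25/1000 = 0.00575 mol; V_base = moles/0.25 × 1000 = 23.0 mL. At equivalence only the conjugate base is present: [A⁻] = 0.00575/0.048 = 1.1979e-01 M. Kb = Kw/Ka = 1.30e-10; [OH⁻] = √(Kb × [A⁻]) = 3.9520e-06; pOH = 5.40; pH = 14 - pOH = 8.60.

V = 23.0 mL, pH = 8.60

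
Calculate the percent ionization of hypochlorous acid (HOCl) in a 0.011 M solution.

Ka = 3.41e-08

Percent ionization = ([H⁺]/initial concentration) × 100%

Using Ka equilibrium: x² + Ka×x - Ka×C = 0. Solving: [H⁺] = 1.9350e-05. Percent = (1.9350e-05/0.011) × 100

Percent ionization = 0.176%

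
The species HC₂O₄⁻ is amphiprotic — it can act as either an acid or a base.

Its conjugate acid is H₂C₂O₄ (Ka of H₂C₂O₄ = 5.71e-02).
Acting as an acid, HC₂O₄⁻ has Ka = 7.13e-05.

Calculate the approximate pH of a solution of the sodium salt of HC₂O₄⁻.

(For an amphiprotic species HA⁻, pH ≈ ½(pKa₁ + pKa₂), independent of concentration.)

pKa₁ = -log(5.71e-02) = 1.24; pKa₂ = -log(7.13e-05) = 4.15. For an amphiprotic species, pH ≈ ½(pKa₁ + pKa₂) = ½(1.24 + 4.15) = 2.70.

pH = 2.70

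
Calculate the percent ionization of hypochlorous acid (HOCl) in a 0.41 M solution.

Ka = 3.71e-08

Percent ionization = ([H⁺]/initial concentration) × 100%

Using Ka equilibrium: x² + Ka×x - Ka×C = 0. Solving: [H⁺] = 1.2331e-04. Percent = (1.2331e-04/0.41) × 100

Percent ionization = 0.0301%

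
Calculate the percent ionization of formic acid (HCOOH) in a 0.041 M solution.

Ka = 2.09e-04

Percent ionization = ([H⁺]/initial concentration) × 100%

Using Ka equilibrium: x² + Ka×x - Ka×C = 0. Solving: [H⁺] = 2.8247e-03. Percent = (2.8247e-03/0.041) × 100

Percent ionization = 6.89%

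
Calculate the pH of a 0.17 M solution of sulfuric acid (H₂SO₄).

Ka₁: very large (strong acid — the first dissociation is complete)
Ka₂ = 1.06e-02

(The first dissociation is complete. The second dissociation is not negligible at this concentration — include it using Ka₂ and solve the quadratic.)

First dissociation is complete: [H⁺]₀ = [HSO₄⁻]₀ = C = 0.17 M. Second dissociation HSO₄⁻ ⇌ H⁺ + SO₄²⁻: let x = [SO₄²⁻]. Ka₂ = (C + x)·x / (C − x) = 1.06e-02 → x² + (C + Ka₂)·x − Ka₂·C = 0 → x² + 0.18060·x − 1.802e-03 = 0. x = (−0.18060 + √(0.18060² + 4 × 1.802e-03)) / 2 = 9.4802e-03 M. [H⁺] = C + x = 0.17 + 9.4802e-03 = 1.7948e-01 M. pH = -log(1.7948e-01) = 0.75.

pH = 0.75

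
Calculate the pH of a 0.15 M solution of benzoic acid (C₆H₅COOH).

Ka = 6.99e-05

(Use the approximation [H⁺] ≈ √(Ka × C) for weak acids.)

[H⁺] = √(Ka × C) = √(6.99e-05 × 0.15) = 3.2381e-03. pH = -log(3.2381e-03)

pH = 2.49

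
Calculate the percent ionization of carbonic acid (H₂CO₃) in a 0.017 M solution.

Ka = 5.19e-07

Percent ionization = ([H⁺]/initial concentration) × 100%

Using Ka equilibrium: x² + Ka×x - Ka×C = 0. Solving: [H⁺] = 9.3672e-05. Percent = (9.3672e-05/0.017) × 100

Percent ionization = 0.551%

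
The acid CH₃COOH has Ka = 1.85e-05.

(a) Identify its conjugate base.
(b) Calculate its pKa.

(a) The conjugate base is formed by removing one H⁺ from CH₃COOH, giving CH₃COO⁻. (b) pKa = -log(Ka) = -log(1.85e-05) = 4.73.

Conjugate base: CH₃COO⁻; pK_a = 4.73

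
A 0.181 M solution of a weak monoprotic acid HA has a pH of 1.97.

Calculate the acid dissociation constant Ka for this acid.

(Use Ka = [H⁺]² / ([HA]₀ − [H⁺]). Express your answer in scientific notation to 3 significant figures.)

[H⁺] = 10^(−pH) = 10^(−1.97) = 1.072e-02 M. For HA ⇌ H⁺ + A⁻, Ka = [H⁺][A⁻]/[HA] = [H⁺]² / ([HA]₀ − [H⁺]) = (1.072e-02)² / (0.181 − 1.072e-02) = 6.74e-04.

K_a = 6.74e-04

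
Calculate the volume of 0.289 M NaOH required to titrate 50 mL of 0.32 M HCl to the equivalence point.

At equivalence: moles acid = moles base. moles HCl = 0.32 × 50/1000 = 0.016 mol. V_base = moles / 0.289 × 1000 = 55.4 mL.

V_{base} = 55.4 mL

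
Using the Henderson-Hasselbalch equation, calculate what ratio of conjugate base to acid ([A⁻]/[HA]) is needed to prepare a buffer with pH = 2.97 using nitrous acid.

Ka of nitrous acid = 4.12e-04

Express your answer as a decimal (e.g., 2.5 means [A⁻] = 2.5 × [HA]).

pKa = -log(4.12e-04) = 3.3851. pH = pKa + log([A⁻]/[HA]), so log([A⁻]/[HA]) = pH − pKa = 2.97 − 3.3851 = -0.4151. [A⁻]/[HA] = 10^(-0.4151) = 0.385

[A⁻]/[HA] = 0.385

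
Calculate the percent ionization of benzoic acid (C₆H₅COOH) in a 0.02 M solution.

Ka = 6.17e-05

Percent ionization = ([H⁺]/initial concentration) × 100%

Using Ka equilibrium: x² + Ka×x - Ka×C = 0. Solving: [H⁺] = 1.0804e-03. Percent = (1.0804e-03/0.02) × 100

Percent ionization = 5.4%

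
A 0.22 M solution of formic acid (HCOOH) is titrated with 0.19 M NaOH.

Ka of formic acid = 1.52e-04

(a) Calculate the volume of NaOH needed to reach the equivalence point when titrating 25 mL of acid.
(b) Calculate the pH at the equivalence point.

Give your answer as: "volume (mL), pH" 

moles acid = 0.22 × 25/1000 = 0.0055 mol; V_base = moles/0.19 × 1000 = 28.9 mL. At equivalence only the conjugate base is present: [A⁻] = 0.0055/0.054 = 1.0195e-01 M. Kb = Kw/Ka = 6.58e-11; [OH⁻] = √(Kb × [A⁻]) = 2.5898e-06; pOH = 5.59; pH = 14 - pOH = 8.41.

V = 28.9 mL, pH = 8.41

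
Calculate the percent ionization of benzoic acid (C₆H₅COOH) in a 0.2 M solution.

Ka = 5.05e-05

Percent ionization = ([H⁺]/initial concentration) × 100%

Using Ka equilibrium: x² + Ka×x - Ka×C = 0. Solving: [H⁺] = 3.1529e-03. Percent = (3.1529e-03/0.2) × 100

Percent ionization = 1.58%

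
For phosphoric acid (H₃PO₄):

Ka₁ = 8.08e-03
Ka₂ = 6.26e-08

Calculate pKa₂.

pKa₂ = -log(Ka₂) = -log(6.26e-08) = 7.20.

pK_{a2} = 7.20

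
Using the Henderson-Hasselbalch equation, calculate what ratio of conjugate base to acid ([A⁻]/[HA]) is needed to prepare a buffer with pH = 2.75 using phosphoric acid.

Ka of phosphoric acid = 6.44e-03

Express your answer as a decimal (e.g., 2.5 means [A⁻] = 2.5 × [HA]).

pKa = -log(6.44e-03) = 2.1911. pH = pKa + log([A⁻]/[HA]), so log([A⁻]/[HA]) = pH − pKa = 2.75 − 2.1911 = 0.5589. [A⁻]/[HA] = 10^(0.5589) = 3.62

[A⁻]/[HA] = 3.62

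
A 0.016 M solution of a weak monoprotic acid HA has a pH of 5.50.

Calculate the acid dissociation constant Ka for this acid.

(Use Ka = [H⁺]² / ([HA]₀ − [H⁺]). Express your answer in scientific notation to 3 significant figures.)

[H⁺] = 10^(−pH) = 10^(−5.50) = 3.162e-06 M. For HA ⇌ H⁺ + A⁻, Ka = [H⁺][A⁻]/[HA] = [H⁺]² / ([HA]₀ − [H⁺]) = (3.162e-06)² / (0.016 − 3.162e-06) = 6.25e-10.

K_a = 6.25e-10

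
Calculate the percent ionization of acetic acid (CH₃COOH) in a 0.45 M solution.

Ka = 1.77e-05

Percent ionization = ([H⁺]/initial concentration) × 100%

Using Ka equilibrium: x² + Ka×x - Ka×C = 0. Solving: [H⁺] = 2.8134e-03. Percent = (2.8134e-03/0.45) × 100

Percent ionization = 0.625%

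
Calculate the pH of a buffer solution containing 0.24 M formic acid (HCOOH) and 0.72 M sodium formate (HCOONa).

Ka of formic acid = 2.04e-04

pKa = -log(2.04e-04) = 3.69. pH = pKa + log([A⁻]/[HA]) = 3.69 + log(0.72/0.24)

pH = 4.17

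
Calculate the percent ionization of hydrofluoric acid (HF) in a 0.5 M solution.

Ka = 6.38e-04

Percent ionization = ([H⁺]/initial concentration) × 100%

Using Ka equilibrium: x² + Ka×x - Ka×C = 0. Solving: [H⁺] = 1.7544e-02. Percent = (1.7544e-02/0.5) × 100

Percent ionization = 3.51%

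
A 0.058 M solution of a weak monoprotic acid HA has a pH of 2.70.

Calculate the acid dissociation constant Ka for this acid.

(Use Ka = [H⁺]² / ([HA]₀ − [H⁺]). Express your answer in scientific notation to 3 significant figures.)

[H⁺] = 10^(−pH) = 10^(−2.70) = 1.995e-03 M. For HA ⇌ H⁺ + A⁻, Ka = [H⁺][A⁻]/[HA] = [H⁺]² / ([HA]₀ − [H⁺]) = (1.995e-03)² / (0.058 − 1.995e-03) = 7.11e-05.

K_a = 7.11e-05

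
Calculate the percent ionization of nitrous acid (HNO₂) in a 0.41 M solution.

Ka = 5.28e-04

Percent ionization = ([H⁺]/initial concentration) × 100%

Using Ka equilibrium: x² + Ka×x - Ka×C = 0. Solving: [H⁺] = 1.4452e-02. Percent = (1.4452e-02/0.41) × 100

Percent ionization = 3.52%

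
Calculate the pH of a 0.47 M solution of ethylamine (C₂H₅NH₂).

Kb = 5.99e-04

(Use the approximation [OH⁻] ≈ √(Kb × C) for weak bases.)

[OH⁻] = √(Kb × C) = √(5.99e-04 × 0.47) = 1.6779e-02. pOH = 1.78, pH = 14 - pOH

pH = 12.22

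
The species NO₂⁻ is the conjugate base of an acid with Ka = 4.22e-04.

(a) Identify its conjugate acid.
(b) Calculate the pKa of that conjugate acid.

(a) The conjugate acid is formed by adding one H⁺ to NO₂⁻, giving HNO₂. (b) pKa = -log(Ka) = -log(4.22e-04) = 3.37.

Conjugate acid: HNO₂; pK_a = 3.37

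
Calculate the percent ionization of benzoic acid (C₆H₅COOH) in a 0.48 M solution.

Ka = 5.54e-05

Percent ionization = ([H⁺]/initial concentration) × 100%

Using Ka equilibrium: x² + Ka×x - Ka×C = 0. Solving: [H⁺] = 5.1291e-03. Percent = (5.1291e-03/0.48) × 100

Percent ionization = 1.07%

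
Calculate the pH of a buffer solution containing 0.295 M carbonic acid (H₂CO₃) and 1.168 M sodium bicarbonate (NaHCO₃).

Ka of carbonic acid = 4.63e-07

pKa = -log(4.63e-07) = 6.33. pH = pKa + log([A⁻]/[HA]) = 6.33 + log(1.168/0.295)

pH = 6.93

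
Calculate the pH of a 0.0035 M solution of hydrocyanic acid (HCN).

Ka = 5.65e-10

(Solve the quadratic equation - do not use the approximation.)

x² + Ka×x - Ka×C = 0. Using quadratic formula: [H⁺] = 1.4060e-06

pH = 5.85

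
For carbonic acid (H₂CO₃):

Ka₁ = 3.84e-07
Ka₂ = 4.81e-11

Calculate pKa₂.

pKa₂ = -log(Ka₂) = -log(4.81e-11) = 10.32.

pK_{a2} = 10.32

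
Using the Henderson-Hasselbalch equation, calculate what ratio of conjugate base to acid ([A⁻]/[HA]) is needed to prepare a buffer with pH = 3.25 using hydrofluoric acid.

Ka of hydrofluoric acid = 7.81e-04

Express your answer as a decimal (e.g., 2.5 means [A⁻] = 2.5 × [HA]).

pKa = -log(7.81e-04) = 3.1073. pH = pKa + log([A⁻]/[HA]), so log([A⁻]/[HA]) = pH − pKa = 3.25 − 3.1073 = 0.1427. [A⁻]/[HA] = 10^(0.1427) = 1.39

[A⁻]/[HA] = 1.39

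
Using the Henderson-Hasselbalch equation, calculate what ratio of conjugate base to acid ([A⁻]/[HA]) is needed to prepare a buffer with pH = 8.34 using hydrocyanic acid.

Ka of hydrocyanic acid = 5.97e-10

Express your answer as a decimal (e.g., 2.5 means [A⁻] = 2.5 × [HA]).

pKa = -log(5.97e-10) = 9.2240. pH = pKa + log([A⁻]/[HA]), so log([A⁻]/[HA]) = pH − pKa = 8.34 − 9.2240 = -0.8840. [A⁻]/[HA] = 10^(-0.8840) = 0.131

[A⁻]/[HA] = 0.131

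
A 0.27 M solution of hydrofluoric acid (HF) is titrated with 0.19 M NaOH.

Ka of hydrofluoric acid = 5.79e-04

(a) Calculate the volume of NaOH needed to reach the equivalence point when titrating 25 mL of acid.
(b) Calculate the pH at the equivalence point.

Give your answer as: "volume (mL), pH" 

moles acid = 0.27 × 25/1000 = 0.00675 mol; V_base = moles/0.19 × 1000 = 35.5 mL. At equivalence only the conjugate base is present: [A⁻] = 0.00675/0.061 = 1.1152e-01 M. Kb = Kw/Ka = 1.73e-11; [OH⁻] = √(Kb × [A⁻]) = 1.3878e-06; pOH = 5.86; pH = 14 - pOH = 8.14.

V = 35.5 mL, pH = 8.14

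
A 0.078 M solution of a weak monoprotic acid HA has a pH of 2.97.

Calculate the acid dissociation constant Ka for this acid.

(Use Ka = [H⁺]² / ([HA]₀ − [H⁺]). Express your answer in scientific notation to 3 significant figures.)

[H⁺] = 10^(−pH) = 10^(−2.97) = 1.072e-03 M. For HA ⇌ H⁺ + A⁻, Ka = [H⁺][A⁻]/[HA] = [H⁺]² / ([HA]₀ − [H⁺]) = (1.072e-03)² / (0.078 − 1.072e-03) = 1.49e-05.

K_a = 1.49e-05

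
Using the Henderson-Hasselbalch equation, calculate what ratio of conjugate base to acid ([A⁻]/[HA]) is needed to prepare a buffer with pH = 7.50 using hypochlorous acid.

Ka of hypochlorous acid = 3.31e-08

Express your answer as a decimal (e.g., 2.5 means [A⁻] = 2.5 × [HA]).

pKa = -log(3.31e-08) = 7.4802. pH = pKa + log([A⁻]/[HA]), so log([A⁻]/[HA]) = pH − pKa = 7.50 − 7.4802 = 0.0198. [A⁻]/[HA] = 10^(0.0198) = 1.05

[A⁻]/[HA] = 1.05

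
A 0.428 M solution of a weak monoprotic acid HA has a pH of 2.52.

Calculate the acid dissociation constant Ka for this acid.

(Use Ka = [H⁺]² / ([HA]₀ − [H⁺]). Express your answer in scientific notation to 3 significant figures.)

[H⁺] = 10^(−pH) = 10^(−2.52) = 3.020e-03 M. For HA ⇌ H⁺ + A⁻, Ka = [H⁺][A⁻]/[HA] = [H⁺]² / ([HA]₀ − [H⁺]) = (3.020e-03)² / (0.428 − 3.020e-03) = 2.15e-05.

K_a = 2.15e-05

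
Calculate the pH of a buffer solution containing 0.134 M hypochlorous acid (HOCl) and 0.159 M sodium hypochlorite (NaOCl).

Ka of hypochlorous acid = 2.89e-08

pKa = -log(2.89e-08) = 7.54. pH = pKa + log([A⁻]/[HA]) = 7.54 + log(0.159/0.134)

pH = 7.61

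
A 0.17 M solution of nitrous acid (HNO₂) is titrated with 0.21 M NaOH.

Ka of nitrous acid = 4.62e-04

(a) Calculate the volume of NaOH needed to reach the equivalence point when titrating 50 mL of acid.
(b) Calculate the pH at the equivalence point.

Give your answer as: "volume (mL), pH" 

moles acid = 0.17 × 50/1000 = 0.0085 mol; V_base = moles/0.21 × 1000 = 40.5 mL. At equivalence only the conjugate base is present: [A⁻] = 0.0085/0.090 = 9.3947e-02 M. Kb = Kw/Ka = 2.16e-11; [OH⁻] = √(Kb × [A⁻]) = 1.4260e-06; pOH = 5.85; pH = 14 - pOH = 8.15.

V = 40.5 mL, pH = 8.15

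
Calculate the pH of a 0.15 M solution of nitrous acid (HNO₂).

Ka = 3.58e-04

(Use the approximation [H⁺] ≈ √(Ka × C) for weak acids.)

[H⁺] = √(Ka × C) = √(3.58e-04 × 0.15) = 7.3280e-03. pH = -log(7.3280e-03)

pH = 2.14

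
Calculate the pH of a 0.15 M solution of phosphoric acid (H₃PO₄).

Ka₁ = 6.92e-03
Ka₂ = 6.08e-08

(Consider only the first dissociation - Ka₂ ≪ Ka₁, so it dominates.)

First dissociation dominates. From Ka₁ = [H⁺][HA⁻]/[H₂A], x² + Ka₁·x − Ka₁·C = 0 with C = 0.15 M and Ka₁ = 6.92e-03. Solving: [H⁺] = (−Ka₁ + √(Ka₁² + 4·Ka₁·C)) / 2 = 2.8943e-02 M. pH = -log(2.8943e-02) = 1.54.

pH = 1.54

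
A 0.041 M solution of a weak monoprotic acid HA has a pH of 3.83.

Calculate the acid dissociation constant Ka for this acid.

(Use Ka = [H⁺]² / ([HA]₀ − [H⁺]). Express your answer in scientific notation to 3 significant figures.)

[H⁺] = 10^(−pH) = 10^(−3.83) = 1.479e-04 M. For HA ⇌ H⁺ + A⁻, Ka = [H⁺][A⁻]/[HA] = [H⁺]² / ([HA]₀ − [H⁺]) = (1.479e-04)² / (0.041 − 1.479e-04) = 5.36e-07.

K_a = 5.36e-07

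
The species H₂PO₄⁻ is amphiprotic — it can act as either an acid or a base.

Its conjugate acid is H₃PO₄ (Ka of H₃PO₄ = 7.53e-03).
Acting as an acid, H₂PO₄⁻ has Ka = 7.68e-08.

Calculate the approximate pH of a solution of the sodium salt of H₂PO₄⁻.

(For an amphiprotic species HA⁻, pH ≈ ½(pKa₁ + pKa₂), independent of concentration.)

pKa₁ = -log(7.53e-03) = 2.12; pKa₂ = -log(7.68e-08) = 7.11. For an amphiprotic species, pH ≈ ½(pKa₁ + pKa₂) = ½(2.12 + 7.11) = 4.62.

pH = 4.62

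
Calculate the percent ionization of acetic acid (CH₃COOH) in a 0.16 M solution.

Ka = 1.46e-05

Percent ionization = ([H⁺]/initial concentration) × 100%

Using Ka equilibrium: x² + Ka×x - Ka×C = 0. Solving: [H⁺] = 1.5211e-03. Percent = (1.5211e-03/0.16) × 100

Percent ionization = 0.951%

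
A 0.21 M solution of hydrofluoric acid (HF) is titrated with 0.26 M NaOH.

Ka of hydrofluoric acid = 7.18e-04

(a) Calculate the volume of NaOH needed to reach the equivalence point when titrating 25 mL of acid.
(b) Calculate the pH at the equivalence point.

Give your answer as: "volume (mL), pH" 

moles acid = 0.21 × 25/1000 = 0.00525 mol; V_base = moles/0.26 × 1000 = 20.2 mL. At equivalence only the conjugate base is present: [A⁻] = 0.00525/0.045 = 1.1617e-01 M. Kb = Kw/Ka = 1.39e-11; [OH⁻] = √(Kb × [A⁻]) = 1.2720e-06; pOH = 5.90; pH = 14 - pOH = 8.10.

V = 20.2 mL, pH = 8.10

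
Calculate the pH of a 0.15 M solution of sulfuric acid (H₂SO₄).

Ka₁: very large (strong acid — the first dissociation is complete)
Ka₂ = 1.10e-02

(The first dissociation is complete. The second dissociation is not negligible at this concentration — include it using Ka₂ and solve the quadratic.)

First dissociation is complete: [H⁺]₀ = [HSO₄⁻]₀ = C = 0.15 M. Second dissociation HSO₄⁻ ⇌ H⁺ + SO₄²⁻: let x = [SO₄²⁻]. Ka₂ = (C + x)·x / (C − x) = 1.10e-02 → x² + (C + Ka₂)·x − Ka₂·C = 0 → x² + 0.16100·x − 1.650e-03 = 0. x = (−0.16100 + √(0.16100² + 4 × 1.650e-03)) / 2 = 9.6679e-03 M. [H⁺] = C + x = 0.15 + 9.6679e-03 = 1.5967e-01 M. pH = -log(1.5967e-01) = 0.80.

pH = 0.80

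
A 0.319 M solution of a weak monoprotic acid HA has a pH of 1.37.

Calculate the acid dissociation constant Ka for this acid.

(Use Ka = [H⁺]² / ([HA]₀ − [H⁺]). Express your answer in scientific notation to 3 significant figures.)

[H⁺] = 10^(−pH) = 10^(−1.37) = 4.266e-02 M. For HA ⇌ H⁺ + A⁻, Ka = [H⁺][A⁻]/[HA] = [H⁺]² / ([HA]₀ − [H⁺]) = (4.266e-02)² / (0.319 − 4.266e-02) = 6.58e-03.

K_a = 6.58e-03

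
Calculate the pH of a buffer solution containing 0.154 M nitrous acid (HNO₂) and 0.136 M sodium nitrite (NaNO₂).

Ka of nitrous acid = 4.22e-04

pKa = -log(4.22e-04) = 3.37. pH = pKa + log([A⁻]/[HA]) = 3.37 + log(0.136/0.154)

pH = 3.32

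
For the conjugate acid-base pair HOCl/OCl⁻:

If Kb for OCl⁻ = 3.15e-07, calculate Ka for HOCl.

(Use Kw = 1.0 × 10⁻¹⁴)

For a conjugate pair Ka × Kb = Kw, so Ka = Kw/Kb = 1.0 × 10⁻¹⁴ / 3.15e-07 = 3.17e-08.

K_a = 3.17e-08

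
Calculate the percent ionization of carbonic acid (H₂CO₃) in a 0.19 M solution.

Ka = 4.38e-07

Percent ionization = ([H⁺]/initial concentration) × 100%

Using Ka equilibrium: x² + Ka×x - Ka×C = 0. Solving: [H⁺] = 2.8826e-04. Percent = (2.8826e-04/0.19) × 100

Percent ionization = 0.152%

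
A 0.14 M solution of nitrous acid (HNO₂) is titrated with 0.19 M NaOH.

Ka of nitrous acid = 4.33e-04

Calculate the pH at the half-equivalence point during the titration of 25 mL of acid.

At half-equivalence [HA] = [A⁻], so Henderson-Hasselbalch gives pH = pKa = -log(4.33e-04) = 3.36.

pH = pKa = 3.36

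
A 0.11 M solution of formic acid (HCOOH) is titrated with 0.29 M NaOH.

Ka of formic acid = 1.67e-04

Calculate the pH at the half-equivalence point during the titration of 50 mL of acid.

At half-equivalence [HA] = [A⁻], so Henderson-Hasselbalch gives pH = pKa = -log(1.67e-04) = 3.78.

pH = pKa = 3.78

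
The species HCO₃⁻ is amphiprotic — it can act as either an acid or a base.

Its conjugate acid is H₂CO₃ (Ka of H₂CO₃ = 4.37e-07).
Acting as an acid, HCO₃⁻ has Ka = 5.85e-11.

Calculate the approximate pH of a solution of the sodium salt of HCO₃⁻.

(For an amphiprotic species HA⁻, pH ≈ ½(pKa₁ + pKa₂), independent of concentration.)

pKa₁ = -log(4.37e-07) = 6.36; pKa₂ = -log(5.85e-11) = 10.23. For an amphiprotic species, pH ≈ ½(pKa₁ + pKa₂) = ½(6.36 + 10.23) = 8.30.

pH = 8.30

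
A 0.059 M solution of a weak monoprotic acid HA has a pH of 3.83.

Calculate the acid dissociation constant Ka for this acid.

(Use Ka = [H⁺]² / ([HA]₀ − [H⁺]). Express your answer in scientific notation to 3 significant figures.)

[H⁺] = 10^(−pH) = 10^(−3.83) = 1.479e-04 M. For HA ⇌ H⁺ + A⁻, Ka = [H⁺][A⁻]/[HA] = [H⁺]² / ([HA]₀ − [H⁺]) = (1.479e-04)² / (0.059 − 1.479e-04) = 3.72e-07.

K_a = 3.72e-07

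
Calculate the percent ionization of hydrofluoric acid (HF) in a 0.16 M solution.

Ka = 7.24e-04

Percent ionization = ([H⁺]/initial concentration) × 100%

Using Ka equilibrium: x² + Ka×x - Ka×C = 0. Solving: [H⁺] = 1.0407e-02. Percent = (1.0407e-02/0.16) × 100

Percent ionization = 6.5%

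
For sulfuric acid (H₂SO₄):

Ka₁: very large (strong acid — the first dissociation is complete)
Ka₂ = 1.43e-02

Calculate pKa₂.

pKa₂ = -log(Ka₂) = -log(1.43e-02) = 1.84.

pK_{a2} = 1.84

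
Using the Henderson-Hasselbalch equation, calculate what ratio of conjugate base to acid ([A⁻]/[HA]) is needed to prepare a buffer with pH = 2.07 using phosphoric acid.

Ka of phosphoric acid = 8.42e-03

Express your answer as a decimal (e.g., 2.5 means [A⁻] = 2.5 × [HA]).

pKa = -log(8.42e-03) = 2.0747. pH = pKa + log([A⁻]/[HA]), so log([A⁻]/[HA]) = pH − pKa = 2.07 − 2.0747 = -0.0047. [A⁻]/[HA] = 10^(-0.0047) = 0.989

[A⁻]/[HA] = 0.989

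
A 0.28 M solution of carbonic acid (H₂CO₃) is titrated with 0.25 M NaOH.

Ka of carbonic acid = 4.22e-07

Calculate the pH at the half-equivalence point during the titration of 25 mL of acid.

At half-equivalence [HA] = [A⁻], so Henderson-Hasselbalch gives pH = pKa = -log(4.22e-07) = 6.37.

pH = pKa = 6.37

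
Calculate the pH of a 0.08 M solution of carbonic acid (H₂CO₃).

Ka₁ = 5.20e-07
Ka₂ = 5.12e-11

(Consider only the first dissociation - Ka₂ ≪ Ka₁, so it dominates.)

First dissociation dominates. From Ka₁ = [H⁺][HA⁻]/[H₂A], x² + Ka₁·x − Ka₁·C = 0 with C = 0.08 M and Ka₁ = 5.20e-07. Solving: [H⁺] = (−Ka₁ + √(Ka₁² + 4·Ka₁·C)) / 2 = 2.0370e-04 M. pH = -log(2.0370e-04) = 3.69.

pH = 3.69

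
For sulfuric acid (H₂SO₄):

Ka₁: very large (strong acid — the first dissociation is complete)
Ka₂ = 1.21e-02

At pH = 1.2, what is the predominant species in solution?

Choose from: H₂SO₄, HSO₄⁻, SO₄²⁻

The first dissociation is complete, so H₂SO₄ itself is never the predominant species in water; pKa₂ = -log(1.21e-02) = 1.92. For a polyprotic acid the predominant species crosses at each pKa: below pKa_n the protonated form dominates, above it the deprotonated form does. At pH = 1.2, the predominant species is HSO₄⁻.

HSO₄⁻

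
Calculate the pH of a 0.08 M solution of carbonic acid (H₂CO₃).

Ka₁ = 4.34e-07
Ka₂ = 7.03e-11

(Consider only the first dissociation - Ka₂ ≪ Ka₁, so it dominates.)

First dissociation dominates. From Ka₁ = [H⁺][HA⁻]/[H₂A], x² + Ka₁·x − Ka₁·C = 0 with C = 0.08 M and Ka₁ = 4.34e-07. Solving: [H⁺] = (−Ka₁ + √(Ka₁² + 4·Ka₁·C)) / 2 = 1.8612e-04 M. pH = -log(1.8612e-04) = 3.73.

pH = 3.73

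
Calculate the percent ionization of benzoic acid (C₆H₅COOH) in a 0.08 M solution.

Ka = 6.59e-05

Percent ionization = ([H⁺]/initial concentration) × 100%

Using Ka equilibrium: x² + Ka×x - Ka×C = 0. Solving: [H⁺] = 2.2634e-03. Percent = (2.2634e-03/0.08) × 100

Percent ionization = 2.83%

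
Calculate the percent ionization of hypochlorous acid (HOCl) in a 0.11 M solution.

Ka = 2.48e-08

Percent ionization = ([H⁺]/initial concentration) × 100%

Using Ka equilibrium: x² + Ka×x - Ka×C = 0. Solving: [H⁺] = 5.2218e-05. Percent = (5.2218e-05/0.11) × 100

Percent ionization = 0.0475%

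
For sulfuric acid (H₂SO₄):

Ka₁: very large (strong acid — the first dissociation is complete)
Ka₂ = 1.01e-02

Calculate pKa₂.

pKa₂ = -log(Ka₂) = -log(1.01e-02) = 2.00.

pK_{a2} = 2.00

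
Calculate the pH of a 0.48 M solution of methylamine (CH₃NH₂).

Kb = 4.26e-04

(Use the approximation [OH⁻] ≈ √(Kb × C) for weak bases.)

[OH⁻] = √(Kb × C) = √(4.26e-04 × 0.48) = 1.4300e-02. pOH = 1.84, pH = 14 - pOH

pH = 12.16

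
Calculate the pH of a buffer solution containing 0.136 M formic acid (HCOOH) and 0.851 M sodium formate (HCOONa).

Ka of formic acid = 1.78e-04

pKa = -log(1.78e-04) = 3.75. pH = pKa + log([A⁻]/[HA]) = 3.75 + log(0.851/0.136)

pH = 4.55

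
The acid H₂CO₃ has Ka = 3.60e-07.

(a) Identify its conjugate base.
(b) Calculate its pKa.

(a) The conjugate base is formed by removing one H⁺ from H₂CO₃, giving HCO₃⁻. (b) pKa = -log(Ka) = -log(3.60e-07) = 6.44.

Conjugate base: HCO₃⁻; pK_a = 6.44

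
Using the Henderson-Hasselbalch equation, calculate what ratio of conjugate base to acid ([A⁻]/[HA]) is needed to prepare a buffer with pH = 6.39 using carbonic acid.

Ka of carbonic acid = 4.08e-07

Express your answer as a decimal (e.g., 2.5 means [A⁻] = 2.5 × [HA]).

pKa = -log(4.08e-07) = 6.3893. pH = pKa + log([A⁻]/[HA]), so log([A⁻]/[HA]) = pH − pKa = 6.39 − 6.3893 = 0.0007. [A⁻]/[HA] = 10^(0.0007) = 1.00

[A⁻]/[HA] = 1.00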